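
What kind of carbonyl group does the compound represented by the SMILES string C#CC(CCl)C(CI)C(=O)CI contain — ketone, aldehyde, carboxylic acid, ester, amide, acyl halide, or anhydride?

ketone

The carbonyl is in the CO segment: –C(=O)– with carbon on both sides → ketone.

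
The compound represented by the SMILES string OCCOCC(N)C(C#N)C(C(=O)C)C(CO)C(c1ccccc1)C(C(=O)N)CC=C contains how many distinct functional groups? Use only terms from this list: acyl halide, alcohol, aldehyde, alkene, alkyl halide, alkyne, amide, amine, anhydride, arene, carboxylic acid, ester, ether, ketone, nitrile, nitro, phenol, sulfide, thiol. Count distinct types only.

Working along the chain:
  HOCH2: HO– on an sp³ carbon → alcohol.
  CH2OCH2: C–O–C with sp³ carbons on both sides and no adjacent C=O → ether.
  CH(NH2): –NH2 on an sp³ carbon with no adjacent C=O → amine.
  CH(CN): pendant –C≡N: nitrile.
  CH(COCH3): pendant –COCH3: carbonyl C bonded to two carbons → ketone.
  CH(CH2OH): pendant –CH2OH on an sp³ backbone C → alcohol.
  CH(C6H5): pendant –C6H5: benzene ring → arene.
  CH(CONH2): pendant –CONH2: carbonyl C bonded to C and N → amide.
  CH=CH2: C=C double bond → alkene.
Distinct types present: alcohol, alkene, amide, amine, arene, ether, ketone, nitrile.

8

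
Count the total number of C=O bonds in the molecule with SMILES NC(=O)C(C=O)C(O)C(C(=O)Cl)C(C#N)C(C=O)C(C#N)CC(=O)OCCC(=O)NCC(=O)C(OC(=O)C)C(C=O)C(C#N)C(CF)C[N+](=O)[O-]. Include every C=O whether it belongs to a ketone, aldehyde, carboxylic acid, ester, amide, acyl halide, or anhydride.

H2NCO: amide, 1 C=O (running total 1).
CH(CHO): aldehyde, 1 C=O (running total 2).
CH(COCl): acyl halide, 1 C=O (running total 3).
CH(CHO): aldehyde, 1 C=O (running total 4).
CH2COOCH2: ester, 1 C=O (running total 5).
CH2CONHCH2: amide, 1 C=O (running total 6).
CO: ketone, 1 C=O (running total 7).
CH(OCOCH3): ester, 1 C=O (running total 8).
CH(CHO): aldehyde, 1 C=O (running total 9).

9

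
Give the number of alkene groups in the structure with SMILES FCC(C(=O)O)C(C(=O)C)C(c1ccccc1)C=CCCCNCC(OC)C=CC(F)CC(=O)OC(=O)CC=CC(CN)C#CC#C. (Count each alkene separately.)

3

halogen on an sp³ carbon → alkyl halide.
pendant –COOH: carbonyl C bonded to C and –OH → carboxylic acid.
pendant –COCH3: carbonyl C bonded to two carbons → ketone.
pendant –C6H5: benzene ring → arene.
C=C double bond → alkene.
C–N–C with sp³ carbons and no adjacent C=O → amine (secondary).
pendant –OCH3: C–O–C with sp³ C, no adjacent C=O → ether.
C=C double bond → alkene.
halogen on an sp³ carbon → alkyl halide.
two acyl groups sharing one oxygen, –C(=O)–O–C(=O)– → anhydride.
C=C double bond → alkene.
pendant –CH2NH2: N on sp³ C, no adjacent C=O → amine.
C≡C triple bond → alkyne.
C≡C triple bond → alkyne.
Alkene appears at: CH=CH, CH=CH, CH=CH → 3.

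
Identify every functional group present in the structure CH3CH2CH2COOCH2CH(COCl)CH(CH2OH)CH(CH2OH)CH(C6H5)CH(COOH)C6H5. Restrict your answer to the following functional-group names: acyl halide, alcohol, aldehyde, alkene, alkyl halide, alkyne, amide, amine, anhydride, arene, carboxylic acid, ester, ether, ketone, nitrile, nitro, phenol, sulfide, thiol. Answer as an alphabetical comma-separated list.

acyl halide, alcohol, arene, carboxylic acid, ester

–C(=O)–O–C with C on the carbonyl side → ester.
pendant –C(=O)X: carbonyl C bonded to C and halogen → acyl halide.
pendant –CH2OH on an sp³ backbone C → alcohol.
pendant –CH2OH on an sp³ backbone C → alcohol.
pendant –C6H5: benzene ring → arene.
pendant –COOH: carbonyl C bonded to C and –OH → carboxylic acid.
–C6H5 phenyl ring → arene.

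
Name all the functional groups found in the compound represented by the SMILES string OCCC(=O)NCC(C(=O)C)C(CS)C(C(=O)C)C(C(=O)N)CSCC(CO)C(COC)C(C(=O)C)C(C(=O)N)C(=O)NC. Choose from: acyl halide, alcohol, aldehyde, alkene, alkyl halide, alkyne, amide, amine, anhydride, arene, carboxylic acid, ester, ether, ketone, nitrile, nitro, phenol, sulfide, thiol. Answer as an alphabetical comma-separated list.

alcohol, amide, ether, ketone, sulfide, thiol

Taking each segment in turn:
  HOCH2: HO– on an sp³ carbon → alcohol.
  CH2CONHCH2: –C(=O)–N– linkage → amide (the N is not an amine).
  CH(COCH3): pendant –COCH3: carbonyl C bonded to two carbons → ketone.
  CH(CH2SH): pendant –CH2SH → thiol.
  CH(COCH3): pendant –COCH3: carbonyl C bonded to two carbons → ketone.
  CH(CONH2): pendant –CONH2: carbonyl C bonded to C and N → amide.
  CH2SCH2: C–S–C linkage → sulfide (thioether).
  CH(CH2OH): pendant –CH2OH on an sp³ backbone C → alcohol.
  CH(CH2OCH3): pendant –CH2OCH3: C–O–C linkage → ether.
  CH(COCH3): pendant –COCH3: carbonyl C bonded to two carbons → ketone.
  CH(CONH2): pendant –CONH2: carbonyl C bonded to C and N → amide.
  CONHCH3: –C(=O)NHCH3: carbonyl C bonded to C and to N → amide (the N is not an amine).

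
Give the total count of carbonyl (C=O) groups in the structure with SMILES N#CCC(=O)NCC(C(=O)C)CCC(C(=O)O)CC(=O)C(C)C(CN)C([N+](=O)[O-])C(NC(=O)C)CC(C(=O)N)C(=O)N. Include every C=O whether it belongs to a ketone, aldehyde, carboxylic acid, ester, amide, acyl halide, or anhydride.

CH2CONHCH2: amide, 1 C=O (running total 1).
CH(COCH3): ketone, 1 C=O (running total 2).
CH(COOH): carboxylic acid, 1 C=O (running total 3).
CO: ketone, 1 C=O (running total 4).
CH(NHCOCH3): amide, 1 C=O (running total 5).
CH(CONH2): amide, 1 C=O (running total 6).
CONH2: amide, 1 C=O (running total 7).

7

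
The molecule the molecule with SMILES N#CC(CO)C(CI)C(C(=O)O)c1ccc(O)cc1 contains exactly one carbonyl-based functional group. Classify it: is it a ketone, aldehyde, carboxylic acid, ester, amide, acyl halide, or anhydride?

carboxylic acid

The carbonyl is in the CH(COOH) segment: pendant –COOH: carbonyl C bonded to C and –OH → carboxylic acid.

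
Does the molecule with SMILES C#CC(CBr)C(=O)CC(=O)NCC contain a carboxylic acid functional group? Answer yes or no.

C≡C triple bond → alkyne.
pendant –CH2X: halogen on sp³ carbon → alkyl halide.
–C(=O)– with carbon on both sides → ketone.
–C(=O)–N– linkage → amide (the N is not an amine).
In CH2CONHCH2, the carbonyl is bonded to nitrogen, not to –OH; that is an amide.
The groups actually present are: alkyl halide, alkyne, amide, ketone.

no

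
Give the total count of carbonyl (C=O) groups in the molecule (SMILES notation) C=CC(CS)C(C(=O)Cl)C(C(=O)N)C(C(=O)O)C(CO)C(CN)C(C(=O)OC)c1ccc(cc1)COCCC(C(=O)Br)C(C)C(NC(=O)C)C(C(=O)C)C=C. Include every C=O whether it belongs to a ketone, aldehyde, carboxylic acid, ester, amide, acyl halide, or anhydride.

7

CH(COCl): acyl halide, 1 C=O (running total 1).
CH(CONH2): amide, 1 C=O (running total 2).
CH(COOH): carboxylic acid, 1 C=O (running total 3).
CH(COOCH3): ester, 1 C=O (running total 4).
CH(COBr): acyl halide, 1 C=O (running total 5).
CH(NHCOCH3): amide, 1 C=O (running total 6).
CH(COCH3): ketone, 1 C=O (running total 7).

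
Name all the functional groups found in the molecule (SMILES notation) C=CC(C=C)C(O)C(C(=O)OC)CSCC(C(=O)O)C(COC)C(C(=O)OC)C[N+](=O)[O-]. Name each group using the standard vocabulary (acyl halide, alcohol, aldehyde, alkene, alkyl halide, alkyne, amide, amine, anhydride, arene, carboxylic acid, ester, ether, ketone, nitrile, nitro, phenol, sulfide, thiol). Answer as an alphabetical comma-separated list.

alcohol, alkene, carboxylic acid, ester, ether, nitro, sulfide

C=C double bond → alkene.
pendant –CH=CH2: C=C double bond → alkene.
–OH on an sp³ carbon → alcohol (secondary).
pendant –COOCH3: carbonyl C bonded to C and –OCH3 → ester.
C–S–C linkage → sulfide (thioether).
pendant –COOH: carbonyl C bonded to C and –OH → carboxylic acid.
pendant –CH2OCH3: C–O–C linkage → ether.
pendant –COOCH3: carbonyl C bonded to C and –OCH3 → ester.
–NO2 on carbon → nitro group.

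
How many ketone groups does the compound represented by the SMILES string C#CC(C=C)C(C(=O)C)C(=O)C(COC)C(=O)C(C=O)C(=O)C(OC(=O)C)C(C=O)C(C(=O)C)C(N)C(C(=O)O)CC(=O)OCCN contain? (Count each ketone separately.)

5

C≡C triple bond → alkyne.
pendant –CH=CH2: C=C double bond → alkene.
pendant –COCH3: carbonyl C bonded to two carbons → ketone.
–C(=O)– with carbon on both sides → ketone.
pendant –CH2OCH3: C–O–C linkage → ether.
–C(=O)– with carbon on both sides → ketone.
pendant –CHO: carbonyl C bonded to C and H → aldehyde.
–C(=O)– with carbon on both sides → ketone.
pendant –OC(=O)CH3: an acyloxy group → ester.
pendant –CHO: carbonyl C bonded to C and H → aldehyde.
pendant –COCH3: carbonyl C bonded to two carbons → ketone.
–NH2 on an sp³ carbon with no adjacent C=O → amine.
pendant –COOH: carbonyl C bonded to C and –OH → carboxylic acid.
–C(=O)–O–C with C on the carbonyl side → ester.
–NH2 on an sp³ carbon with no adjacent C=O → amine.
Ketone appears at: CH(COCH3), CO, CO, CO, CH(COCH3) → 5.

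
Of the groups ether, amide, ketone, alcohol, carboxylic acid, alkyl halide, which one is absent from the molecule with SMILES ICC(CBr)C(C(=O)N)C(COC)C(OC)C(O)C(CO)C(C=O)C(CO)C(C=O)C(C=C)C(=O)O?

carboxylic acid: present (COOH — –COOH: carbonyl C bonded to –OH and C → carboxylic acid (the –OH is not a separate alcohol)).
ether: present (CH(CH2OCH3) — pendant –CH2OCH3: C–O–C linkage → ether).
alcohol: present (CH(OH) — –OH on an sp³ carbon → alcohol (secondary)).
amide: present (CH(CONH2) — pendant –CONH2: carbonyl C bonded to C and N → amide).
alkyl halide: present (ICH2 — halogen on an sp³ carbon → alkyl halide).
ketone: absent. In CH(CONH2), the C=O is bonded to nitrogen, which defines an amide, not a ketone. In COOH, the C=O bears an –OH, making it a carboxylic acid rather than a ketone. In CH(CHO), the carbonyl carbon carries an H, so it is an aldehyde, not a ketone.

ketone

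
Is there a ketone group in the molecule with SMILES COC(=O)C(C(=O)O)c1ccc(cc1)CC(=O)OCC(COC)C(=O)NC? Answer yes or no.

Reading the structure from left to right:
  CH3OOC: CH3O–C(=O)–: carbonyl C bonded to C and to –OCH3 → ester (not ketone + ether).
  CH(COOH): pendant –COOH: carbonyl C bonded to C and –OH → carboxylic acid.
  C6H4: para-disubstituted benzene ring → arene.
  CH2COOCH2: –C(=O)–O–C with C on the carbonyl side → ester.
  CH(CH2OCH3): pendant –CH2OCH3: C–O–C linkage → ether.
  CONHCH3: –C(=O)NHCH3: carbonyl C bonded to C and to N → amide (the N is not an amine).
In each of CH3OOC and CH2COOCH2, the C=O is bonded to an –O–C group, which defines an ester, not a ketone. In CONHCH3, the C=O is bonded to nitrogen, which defines an amide, not a ketone. In CH(COOH), the C=O bears an –OH, making it a carboxylic acid rather than a ketone.
The groups actually present are: amide, arene, carboxylic acid, ester, ether.

no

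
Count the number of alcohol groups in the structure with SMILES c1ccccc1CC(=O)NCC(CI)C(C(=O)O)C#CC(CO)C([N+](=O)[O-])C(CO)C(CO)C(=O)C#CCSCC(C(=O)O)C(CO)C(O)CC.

5

C6H5– phenyl ring → arene.
–C(=O)–N– linkage → amide (the N is not an amine).
pendant –CH2X: halogen on sp³ carbon → alkyl halide.
pendant –COOH: carbonyl C bonded to C and –OH → carboxylic acid.
C≡C triple bond → alkyne.
pendant –CH2OH on an sp³ backbone C → alcohol.
–NO2 on an sp³ carbon → nitro (the N=O is not a carbonyl).
pendant –CH2OH on an sp³ backbone C → alcohol.
pendant –CH2OH on an sp³ backbone C → alcohol.
–C(=O)– with carbon on both sides → ketone.
C≡C triple bond → alkyne.
C–S–C linkage → sulfide (thioether).
pendant –COOH: carbonyl C bonded to C and –OH → carboxylic acid.
pendant –CH2OH on an sp³ backbone C → alcohol.
–OH on an sp³ carbon → alcohol (secondary).
Alcohol appears at: CH(CH2OH), CH(CH2OH), CH(CH2OH), CH(CH2OH), CH(OH) → 5.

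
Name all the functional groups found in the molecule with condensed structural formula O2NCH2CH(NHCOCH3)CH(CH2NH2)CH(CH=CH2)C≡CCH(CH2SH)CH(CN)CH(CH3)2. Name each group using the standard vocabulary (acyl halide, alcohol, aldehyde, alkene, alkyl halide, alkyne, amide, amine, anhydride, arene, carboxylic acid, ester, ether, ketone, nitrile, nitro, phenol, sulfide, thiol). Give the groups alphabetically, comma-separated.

Working along the chain:
  O2NCH2: –NO2 on carbon → nitro group.
  CH(NHCOCH3): pendant –NHC(=O)CH3: N bonded to a carbonyl → amide (not amine).
  CH(CH2NH2): pendant –CH2NH2: N on sp³ C, no adjacent C=O → amine.
  CH(CH=CH2): pendant –CH=CH2: C=C double bond → alkene.
  C≡C: C≡C triple bond → alkyne.
  CH(CH2SH): pendant –CH2SH → thiol.
  CH(CN): pendant –C≡N: nitrile.

alkene, alkyne, amide, amine, nitrile, nitro, thiol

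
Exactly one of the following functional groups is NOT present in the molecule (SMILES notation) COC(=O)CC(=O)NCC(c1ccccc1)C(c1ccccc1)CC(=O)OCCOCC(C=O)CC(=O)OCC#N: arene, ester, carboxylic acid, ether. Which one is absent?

carboxylic acid

arene: present (CH(C6H5) — pendant –C6H5: benzene ring → arene).
ester: present (CH3OOC — CH3O–C(=O)–: carbonyl C bonded to C and to –OCH3 → ester (not ketone + ether)).
ether: present (CH2OCH2 — C–O–C with sp³ carbons on both sides and no adjacent C=O → ether).
carboxylic acid: absent. In each of CH3OOC and CH2COOCH2, the acyl oxygen is bonded to carbon (–O–C), not to H, so this is an ester. In CH2CONHCH2, the carbonyl is bonded to nitrogen, not to –OH; that is an amide.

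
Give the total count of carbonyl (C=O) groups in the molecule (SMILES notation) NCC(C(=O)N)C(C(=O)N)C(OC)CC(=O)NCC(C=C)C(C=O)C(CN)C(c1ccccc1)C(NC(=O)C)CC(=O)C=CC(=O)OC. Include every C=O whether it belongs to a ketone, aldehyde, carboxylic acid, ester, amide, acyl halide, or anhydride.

7

CH(CONH2): amide, 1 C=O (running total 1).
CH(CONH2): amide, 1 C=O (running total 2).
CH2CONHCH2: amide, 1 C=O (running total 3).
CH(CHO): aldehyde, 1 C=O (running total 4).
CH(NHCOCH3): amide, 1 C=O (running total 5).
CO: ketone, 1 C=O (running total 6).
COOCH3: ester, 1 C=O (running total 7).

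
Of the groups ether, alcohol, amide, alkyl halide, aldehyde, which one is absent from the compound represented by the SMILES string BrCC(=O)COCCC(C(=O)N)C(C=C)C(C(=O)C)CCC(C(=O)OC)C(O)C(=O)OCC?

aldehyde

alkyl halide: present (BrCH2 — halogen on an sp³ carbon → alkyl halide).
alcohol: present (CH(OH) — –OH on an sp³ carbon → alcohol (secondary)).
ether: present (CH2OCH2 — C–O–C with sp³ carbons on both sides and no adjacent C=O → ether).
amide: present (CH(CONH2) — pendant –CONH2: carbonyl C bonded to C and N → amide).
aldehyde: absent. In each of CO and CH(COCH3), the carbonyl carbon is bonded to two carbons, so it is a ketone, not an aldehyde.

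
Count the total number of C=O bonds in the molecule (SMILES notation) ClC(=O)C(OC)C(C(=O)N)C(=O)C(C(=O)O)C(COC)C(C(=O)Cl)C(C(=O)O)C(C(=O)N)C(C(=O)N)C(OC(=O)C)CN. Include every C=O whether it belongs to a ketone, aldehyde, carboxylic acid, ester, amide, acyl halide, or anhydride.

ClCO: acyl halide, 1 C=O (running total 1).
CH(CONH2): amide, 1 C=O (running total 2).
CO: ketone, 1 C=O (running total 3).
CH(COOH): carboxylic acid, 1 C=O (running total 4).
CH(COCl): acyl halide, 1 C=O (running total 5).
CH(COOH): carboxylic acid, 1 C=O (running total 6).
CH(CONH2): amide, 1 C=O (running total 7).
CH(CONH2): amide, 1 C=O (running total 8).
CH(OCOCH3): ester, 1 C=O (running total 9).

9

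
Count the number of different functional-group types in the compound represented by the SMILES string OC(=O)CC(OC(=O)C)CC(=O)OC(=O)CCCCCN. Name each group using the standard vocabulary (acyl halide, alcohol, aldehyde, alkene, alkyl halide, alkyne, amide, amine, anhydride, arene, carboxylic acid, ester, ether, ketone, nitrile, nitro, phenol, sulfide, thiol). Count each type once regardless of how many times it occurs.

4

Working along the chain:
  HOOC: –COOH: carbonyl C bonded to –OH and C → carboxylic acid (the –OH is not a separate alcohol).
  CH(OCOCH3): pendant –OC(=O)CH3: an acyloxy group → ester.
  CH2CO-O-COCH2: two acyl groups sharing one oxygen, –C(=O)–O–C(=O)– → anhydride.
  CH2NH2: –NH2 on an sp³ carbon with no adjacent C=O → amine.
Distinct types present: amine, anhydride, carboxylic acid, ester.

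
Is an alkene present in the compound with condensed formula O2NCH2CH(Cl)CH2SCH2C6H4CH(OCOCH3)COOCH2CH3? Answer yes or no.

no

–NO2 on carbon → nitro group.
halogen on an sp³ carbon → alkyl halide.
C–S–C linkage → sulfide (thioether).
para-disubstituted benzene ring → arene.
pendant –OC(=O)CH3: an acyloxy group → ester.
–C(=O)OCH2CH3: carbonyl C bonded to C and to –OEt → ester.
In C6H4, the C=C units are part of an aromatic ring, which is an arene, not an isolated alkene.
The groups actually present are: alkyl halide, arene, ester, nitro, sulfide.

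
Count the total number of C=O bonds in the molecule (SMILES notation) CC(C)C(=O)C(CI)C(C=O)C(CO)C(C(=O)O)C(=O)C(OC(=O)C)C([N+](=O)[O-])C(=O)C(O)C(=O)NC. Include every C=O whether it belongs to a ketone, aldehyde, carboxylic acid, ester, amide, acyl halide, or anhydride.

CO: ketone, 1 C=O (running total 1).
CH(CHO): aldehyde, 1 C=O (running total 2).
CH(COOH): carboxylic acid, 1 C=O (running total 3).
CO: ketone, 1 C=O (running total 4).
CH(OCOCH3): ester, 1 C=O (running total 5).
CO: ketone, 1 C=O (running total 6).
CONHCH3: amide, 1 C=O (running total 7).

7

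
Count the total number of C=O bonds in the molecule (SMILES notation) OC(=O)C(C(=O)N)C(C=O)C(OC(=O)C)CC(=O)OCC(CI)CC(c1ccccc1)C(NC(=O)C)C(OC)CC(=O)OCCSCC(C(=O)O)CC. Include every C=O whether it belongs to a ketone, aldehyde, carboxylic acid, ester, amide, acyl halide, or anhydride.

HOOC: carboxylic acid, 1 C=O (running total 1).
CH(CONH2): amide, 1 C=O (running total 2).
CH(CHO): aldehyde, 1 C=O (running total 3).
CH(OCOCH3): ester, 1 C=O (running total 4).
CH2COOCH2: ester, 1 C=O (running total 5).
CH(NHCOCH3): amide, 1 C=O (running total 6).
CH2COOCH2: ester, 1 C=O (running total 7).
CH(COOH): carboxylic acid, 1 C=O (running total 8).

8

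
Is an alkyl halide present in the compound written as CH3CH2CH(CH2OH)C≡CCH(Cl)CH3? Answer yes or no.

yes

pendant –CH2OH on an sp³ backbone C → alcohol.
C≡C triple bond → alkyne.
halogen on an sp³ carbon → alkyl halide.
The CH(Cl) segment supplies the alkyl halide: halogen on an sp³ carbon → alkyl halide.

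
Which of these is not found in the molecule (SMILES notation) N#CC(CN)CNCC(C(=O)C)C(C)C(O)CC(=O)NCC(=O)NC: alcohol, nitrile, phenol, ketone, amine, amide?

amide: present (CH2CONHCH2 — –C(=O)–N– linkage → amide (the N is not an amine)).
ketone: present (CH(COCH3) — pendant –COCH3: carbonyl C bonded to two carbons → ketone).
amine: present (CH(CH2NH2) — pendant –CH2NH2: N on sp³ C, no adjacent C=O → amine).
alcohol: present (CH(OH) — –OH on an sp³ carbon → alcohol (secondary)).
nitrile: present (N≡C — N≡C–: carbon triple-bonded to nitrogen → nitrile).
phenol: absent. In CH(OH), the –OH is on an sp³ carbon, not on an aromatic ring, so it is an alcohol.

phenol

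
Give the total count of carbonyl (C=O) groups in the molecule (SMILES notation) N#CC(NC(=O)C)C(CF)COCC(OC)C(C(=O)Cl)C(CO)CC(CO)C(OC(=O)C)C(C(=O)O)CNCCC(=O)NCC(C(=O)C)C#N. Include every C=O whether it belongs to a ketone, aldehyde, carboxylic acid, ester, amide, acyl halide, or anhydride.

6

CH(NHCOCH3): amide, 1 C=O (running total 1).
CH(COCl): acyl halide, 1 C=O (running total 2).
CH(OCOCH3): ester, 1 C=O (running total 3).
CH(COOH): carboxylic acid, 1 C=O (running total 4).
CH2CONHCH2: amide, 1 C=O (running total 5).
CH(COCH3): ketone, 1 C=O (running total 6).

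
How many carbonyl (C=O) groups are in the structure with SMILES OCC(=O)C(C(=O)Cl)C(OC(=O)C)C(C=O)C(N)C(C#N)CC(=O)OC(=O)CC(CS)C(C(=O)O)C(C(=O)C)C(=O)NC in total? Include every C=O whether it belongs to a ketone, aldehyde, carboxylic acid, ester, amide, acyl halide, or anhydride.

9

CO: ketone, 1 C=O (running total 1).
CH(COCl): acyl halide, 1 C=O (running total 2).
CH(OCOCH3): ester, 1 C=O (running total 3).
CH(CHO): aldehyde, 1 C=O (running total 4).
CH2CO-O-COCH2: anhydride, 2 C=O (running total 6).
CH(COOH): carboxylic acid, 1 C=O (running total 7).
CH(COCH3): ketone, 1 C=O (running total 8).
CONHCH3: amide, 1 C=O (running total 9).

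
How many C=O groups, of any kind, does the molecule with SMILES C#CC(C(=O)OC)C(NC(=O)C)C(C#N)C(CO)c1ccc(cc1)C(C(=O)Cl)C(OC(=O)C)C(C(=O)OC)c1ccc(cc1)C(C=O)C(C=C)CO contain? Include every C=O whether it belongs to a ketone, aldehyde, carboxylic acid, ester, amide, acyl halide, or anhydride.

6

CH(COOCH3): ester, 1 C=O (running total 1).
CH(NHCOCH3): amide, 1 C=O (running total 2).
CH(COCl): acyl halide, 1 C=O (running total 3).
CH(OCOCH3): ester, 1 C=O (running total 4).
CH(COOCH3): ester, 1 C=O (running total 5).
CH(CHO): aldehyde, 1 C=O (running total 6).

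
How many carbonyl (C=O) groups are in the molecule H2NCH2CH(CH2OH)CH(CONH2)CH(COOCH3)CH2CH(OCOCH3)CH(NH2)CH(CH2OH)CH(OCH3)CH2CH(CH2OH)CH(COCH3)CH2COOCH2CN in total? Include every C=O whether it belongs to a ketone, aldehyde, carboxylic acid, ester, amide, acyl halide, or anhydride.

CH(CONH2): amide, 1 C=O (running total 1).
CH(COOCH3): ester, 1 C=O (running total 2).
CH(OCOCH3): ester, 1 C=O (running total 3).
CH(COCH3): ketone, 1 C=O (running total 4).
CH2COOCH2: ester, 1 C=O (running total 5).

5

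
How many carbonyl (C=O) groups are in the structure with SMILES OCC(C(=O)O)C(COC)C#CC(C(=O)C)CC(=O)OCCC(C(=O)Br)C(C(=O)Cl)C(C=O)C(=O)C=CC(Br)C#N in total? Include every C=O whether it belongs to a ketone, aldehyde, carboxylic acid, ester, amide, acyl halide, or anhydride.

CH(COOH): carboxylic acid, 1 C=O (running total 1).
CH(COCH3): ketone, 1 C=O (running total 2).
CH2COOCH2: ester, 1 C=O (running total 3).
CH(COBr): acyl halide, 1 C=O (running total 4).
CH(COCl): acyl halide, 1 C=O (running total 5).
CH(CHO): aldehyde, 1 C=O (running total 6).
CO: ketone, 1 C=O (running total 7).

7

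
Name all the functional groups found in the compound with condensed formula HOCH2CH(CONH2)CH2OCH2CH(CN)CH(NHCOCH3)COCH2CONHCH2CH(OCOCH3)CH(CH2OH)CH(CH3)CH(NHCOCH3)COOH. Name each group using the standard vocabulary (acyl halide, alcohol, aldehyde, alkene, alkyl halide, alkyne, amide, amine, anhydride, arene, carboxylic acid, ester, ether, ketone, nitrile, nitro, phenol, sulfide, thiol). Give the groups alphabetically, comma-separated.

Taking each segment in turn:
  HOCH2: HO– on an sp³ carbon → alcohol.
  CH(CONH2): pendant –CONH2: carbonyl C bonded to C and N → amide.
  CH2OCH2: C–O–C with sp³ carbons on both sides and no adjacent C=O → ether.
  CH(CN): pendant –C≡N: nitrile.
  CH(NHCOCH3): pendant –NHC(=O)CH3: N bonded to a carbonyl → amide (not amine).
  CO: –C(=O)– with carbon on both sides → ketone.
  CH2CONHCH2: –C(=O)–N– linkage → amide (the N is not an amine).
  CH(OCOCH3): pendant –OC(=O)CH3: an acyloxy group → ester.
  CH(CH2OH): pendant –CH2OH on an sp³ backbone C → alcohol.
  CH(NHCOCH3): pendant –NHC(=O)CH3: N bonded to a carbonyl → amide (not amine).
  COOH: –COOH: carbonyl C bonded to –OH and C → carboxylic acid (the –OH is not a separate alcohol).

alcohol, amide, carboxylic acid, ester, ether, ketone, nitrile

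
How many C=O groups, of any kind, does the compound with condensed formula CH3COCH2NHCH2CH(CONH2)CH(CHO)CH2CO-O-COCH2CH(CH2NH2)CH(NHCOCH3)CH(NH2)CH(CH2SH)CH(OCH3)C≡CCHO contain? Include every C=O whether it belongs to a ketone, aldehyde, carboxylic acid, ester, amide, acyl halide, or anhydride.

CO: ketone, 1 C=O (running total 1).
CH(CONH2): amide, 1 C=O (running total 2).
CH(CHO): aldehyde, 1 C=O (running total 3).
CH2CO-O-COCH2: anhydride, 2 C=O (running total 5).
CH(NHCOCH3): amide, 1 C=O (running total 6).
CHO: aldehyde, 1 C=O (running total 7).

7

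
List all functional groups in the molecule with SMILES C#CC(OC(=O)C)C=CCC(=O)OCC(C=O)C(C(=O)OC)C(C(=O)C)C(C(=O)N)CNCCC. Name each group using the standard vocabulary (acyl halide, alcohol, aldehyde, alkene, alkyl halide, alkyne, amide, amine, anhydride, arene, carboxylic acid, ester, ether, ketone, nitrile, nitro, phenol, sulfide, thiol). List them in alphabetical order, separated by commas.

aldehyde, alkene, alkyne, amide, amine, ester, ketone

Working along the chain:
  HC≡C: C≡C triple bond → alkyne.
  CH(OCOCH3): pendant –OC(=O)CH3: an acyloxy group → ester.
  CH=CH: C=C double bond → alkene.
  CH2COOCH2: –C(=O)–O–C with C on the carbonyl side → ester.
  CH(CHO): pendant –CHO: carbonyl C bonded to C and H → aldehyde.
  CH(COOCH3): pendant –COOCH3: carbonyl C bonded to C and –OCH3 → ester.
  CH(COCH3): pendant –COCH3: carbonyl C bonded to two carbons → ketone.
  CH(CONH2): pendant –CONH2: carbonyl C bonded to C and N → amide.
  CH2NHCH2: C–N–C with sp³ carbons and no adjacent C=O → amine (secondary).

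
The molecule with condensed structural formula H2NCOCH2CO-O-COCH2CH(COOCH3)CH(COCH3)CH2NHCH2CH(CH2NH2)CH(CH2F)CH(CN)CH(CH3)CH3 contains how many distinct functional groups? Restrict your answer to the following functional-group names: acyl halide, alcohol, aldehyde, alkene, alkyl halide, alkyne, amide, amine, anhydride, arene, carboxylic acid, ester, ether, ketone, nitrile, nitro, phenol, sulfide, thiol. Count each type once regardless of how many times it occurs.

–C(=O)NH2: carbonyl C bonded to C and to N → amide (the N is not a separate amine).
two acyl groups sharing one oxygen, –C(=O)–O–C(=O)– → anhydride.
pendant –COOCH3: carbonyl C bonded to C and –OCH3 → ester.
pendant –COCH3: carbonyl C bonded to two carbons → ketone.
C–N–C with sp³ carbons and no adjacent C=O → amine (secondary).
pendant –CH2NH2: N on sp³ C, no adjacent C=O → amine.
pendant –CH2X: halogen on sp³ carbon → alkyl halide.
pendant –C≡N: nitrile.
Distinct types present: alkyl halide, amide, amine, anhydride, ester, ketone, nitrile.

7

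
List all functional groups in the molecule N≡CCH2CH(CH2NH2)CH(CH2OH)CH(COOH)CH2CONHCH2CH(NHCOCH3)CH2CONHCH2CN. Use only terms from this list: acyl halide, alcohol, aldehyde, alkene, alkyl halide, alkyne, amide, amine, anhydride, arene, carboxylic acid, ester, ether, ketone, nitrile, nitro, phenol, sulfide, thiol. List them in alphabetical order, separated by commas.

N≡C–: carbon triple-bonded to nitrogen → nitrile.
pendant –CH2NH2: N on sp³ C, no adjacent C=O → amine.
pendant –CH2OH on an sp³ backbone C → alcohol.
pendant –COOH: carbonyl C bonded to C and –OH → carboxylic acid.
–C(=O)–N– linkage → amide (the N is not an amine).
pendant –NHC(=O)CH3: N bonded to a carbonyl → amide (not amine).
–C(=O)–N– linkage → amide (the N is not an amine).
–C≡N: carbon triple-bonded to nitrogen → nitrile.

alcohol, amide, amine, carboxylic acid, nitrile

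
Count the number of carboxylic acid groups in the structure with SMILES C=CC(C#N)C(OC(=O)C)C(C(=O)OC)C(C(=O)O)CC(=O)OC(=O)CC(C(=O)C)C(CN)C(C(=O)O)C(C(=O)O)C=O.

Taking each segment in turn:
  CH2=CH: C=C double bond → alkene.
  CH(CN): pendant –C≡N: nitrile.
  CH(OCOCH3): pendant –OC(=O)CH3: an acyloxy group → ester.
  CH(COOCH3): pendant –COOCH3: carbonyl C bonded to C and –OCH3 → ester.
  CH(COOH): pendant –COOH: carbonyl C bonded to C and –OH → carboxylic acid.
  CH2CO-O-COCH2: two acyl groups sharing one oxygen, –C(=O)–O–C(=O)– → anhydride.
  CH(COCH3): pendant –COCH3: carbonyl C bonded to two carbons → ketone.
  CH(CH2NH2): pendant –CH2NH2: N on sp³ C, no adjacent C=O → amine.
  CH(COOH): pendant –COOH: carbonyl C bonded to C and –OH → carboxylic acid.
  CH(COOH): pendant –COOH: carbonyl C bonded to C and –OH → carboxylic acid.
  CHO: terminal –CHO: carbonyl C bonded to H and C → aldehyde.
Carboxylic acid appears at: CH(COOH), CH(COOH), CH(COOH) → 3.

3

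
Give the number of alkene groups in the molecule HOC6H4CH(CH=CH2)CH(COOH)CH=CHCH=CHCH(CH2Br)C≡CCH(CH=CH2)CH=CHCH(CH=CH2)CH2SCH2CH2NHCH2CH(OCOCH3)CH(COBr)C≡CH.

Reading the structure from left to right:
  HOC6H4: –OH attached directly to an aromatic ring → phenol (not alcohol); the ring itself is an arene.
  CH(CH=CH2): pendant –CH=CH2: C=C double bond → alkene.
  CH(COOH): pendant –COOH: carbonyl C bonded to C and –OH → carboxylic acid.
  CH=CH: C=C double bond → alkene.
  CH=CH: C=C double bond → alkene.
  CH(CH2Br): pendant –CH2X: halogen on sp³ carbon → alkyl halide.
  C≡C: C≡C triple bond → alkyne.
  CH(CH=CH2): pendant –CH=CH2: C=C double bond → alkene.
  CH=CH: C=C double bond → alkene.
  CH(CH=CH2): pendant –CH=CH2: C=C double bond → alkene.
  CH2SCH2: C–S–C linkage → sulfide (thioether).
  CH2NHCH2: C–N–C with sp³ carbons and no adjacent C=O → amine (secondary).
  CH(OCOCH3): pendant –OC(=O)CH3: an acyloxy group → ester.
  CH(COBr): pendant –C(=O)X: carbonyl C bonded to C and halogen → acyl halide.
  C≡CH: C≡C triple bond → alkyne.
Alkene appears at: CH(CH=CH2), CH=CH, CH=CH, CH(CH=CH2), CH=CH, CH(CH=CH2) → 6.

6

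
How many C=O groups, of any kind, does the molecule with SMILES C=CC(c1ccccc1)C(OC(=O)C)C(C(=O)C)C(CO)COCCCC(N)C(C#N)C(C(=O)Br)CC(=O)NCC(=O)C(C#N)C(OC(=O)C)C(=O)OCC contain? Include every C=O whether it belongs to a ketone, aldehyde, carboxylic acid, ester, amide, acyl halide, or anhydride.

CH(OCOCH3): ester, 1 C=O (running total 1).
CH(COCH3): ketone, 1 C=O (running total 2).
CH(COBr): acyl halide, 1 C=O (running total 3).
CH2CONHCH2: amide, 1 C=O (running total 4).
CO: ketone, 1 C=O (running total 5).
CH(OCOCH3): ester, 1 C=O (running total 6).
COOCH2CH3: ester, 1 C=O (running total 7).

7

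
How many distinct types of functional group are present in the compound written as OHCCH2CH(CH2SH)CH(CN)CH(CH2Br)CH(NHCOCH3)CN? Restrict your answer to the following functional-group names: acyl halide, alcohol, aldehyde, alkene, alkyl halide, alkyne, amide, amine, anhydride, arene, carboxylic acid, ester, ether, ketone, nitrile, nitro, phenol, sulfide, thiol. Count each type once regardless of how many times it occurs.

Working along the chain:
  OHC: terminal –CHO: carbonyl C bonded to H and C → aldehyde.
  CH(CH2SH): pendant –CH2SH → thiol.
  CH(CN): pendant –C≡N: nitrile.
  CH(CH2Br): pendant –CH2X: halogen on sp³ carbon → alkyl halide.
  CH(NHCOCH3): pendant –NHC(=O)CH3: N bonded to a carbonyl → amide (not amine).
  CN: –C≡N: carbon triple-bonded to nitrogen → nitrile.
Distinct types present: aldehyde, alkyl halide, amide, nitrile, thiol.

5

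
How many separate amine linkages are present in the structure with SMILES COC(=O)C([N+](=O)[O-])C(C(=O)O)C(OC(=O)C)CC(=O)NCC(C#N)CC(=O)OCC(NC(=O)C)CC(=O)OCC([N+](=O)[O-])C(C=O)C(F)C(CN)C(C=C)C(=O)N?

1

Taking each segment in turn:
  CH3OOC: CH3O–C(=O)–: carbonyl C bonded to C and to –OCH3 → ester (not ketone + ether).
  CH(NO2): –NO2 on an sp³ carbon → nitro (the N=O is not a carbonyl).
  CH(COOH): pendant –COOH: carbonyl C bonded to C and –OH → carboxylic acid.
  CH(OCOCH3): pendant –OC(=O)CH3: an acyloxy group → ester.
  CH2CONHCH2: –C(=O)–N– linkage → amide (the N is not an amine).
  CH(CN): pendant –C≡N: nitrile.
  CH2COOCH2: –C(=O)–O–C with C on the carbonyl side → ester.
  CH(NHCOCH3): pendant –NHC(=O)CH3: N bonded to a carbonyl → amide (not amine).
  CH2COOCH2: –C(=O)–O–C with C on the carbonyl side → ester.
  CH(NO2): –NO2 on an sp³ carbon → nitro (the N=O is not a carbonyl).
  CH(CHO): pendant –CHO: carbonyl C bonded to C and H → aldehyde.
  CH(F): halogen on an sp³ carbon → alkyl halide.
  CH(CH2NH2): pendant –CH2NH2: N on sp³ C, no adjacent C=O → amine.
  CH(CH=CH2): pendant –CH=CH2: C=C double bond → alkene.
  CONH2: –C(=O)NH2: carbonyl C bonded to C and to N → amide (the N is not a separate amine).
Amine appears at: CH(CH2NH2) → 1.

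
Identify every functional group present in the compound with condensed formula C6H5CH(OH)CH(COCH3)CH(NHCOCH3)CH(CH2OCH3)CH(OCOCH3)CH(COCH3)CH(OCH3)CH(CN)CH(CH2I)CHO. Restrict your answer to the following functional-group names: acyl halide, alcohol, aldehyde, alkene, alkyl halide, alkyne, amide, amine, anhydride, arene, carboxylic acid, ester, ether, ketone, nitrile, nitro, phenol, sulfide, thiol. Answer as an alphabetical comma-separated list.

alcohol, aldehyde, alkyl halide, amide, arene, ester, ether, ketone, nitrile

C6H5– phenyl ring → arene.
–OH on an sp³ carbon → alcohol (secondary).
pendant –COCH3: carbonyl C bonded to two carbons → ketone.
pendant –NHC(=O)CH3: N bonded to a carbonyl → amide (not amine).
pendant –CH2OCH3: C–O–C linkage → ether.
pendant –OC(=O)CH3: an acyloxy group → ester.
pendant –COCH3: carbonyl C bonded to two carbons → ketone.
pendant –OCH3: C–O–C with sp³ C, no adjacent C=O → ether.
pendant –C≡N: nitrile.
pendant –CH2X: halogen on sp³ carbon → alkyl halide.
terminal –CHO: carbonyl C bonded to H and C → aldehyde.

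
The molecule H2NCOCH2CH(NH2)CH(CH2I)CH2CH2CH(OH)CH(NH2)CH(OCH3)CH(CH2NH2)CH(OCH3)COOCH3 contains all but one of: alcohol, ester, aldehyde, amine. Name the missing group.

aldehyde

alcohol: present (CH(OH) — –OH on an sp³ carbon → alcohol (secondary)).
amine: present (CH(NH2) — –NH2 on an sp³ carbon with no adjacent C=O → amine).
ester: present (COOCH3 — –C(=O)OCH3: carbonyl C bonded to C and to –OCH3 → ester (not ketone + ether)).
aldehyde: no segment matches this pattern.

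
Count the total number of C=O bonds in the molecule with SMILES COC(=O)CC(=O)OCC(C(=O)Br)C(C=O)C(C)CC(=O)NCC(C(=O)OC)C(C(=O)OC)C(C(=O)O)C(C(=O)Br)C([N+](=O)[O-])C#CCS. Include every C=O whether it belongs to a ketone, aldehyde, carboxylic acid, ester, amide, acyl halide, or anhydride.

CH3OOC: ester, 1 C=O (running total 1).
CH2COOCH2: ester, 1 C=O (running total 2).
CH(COBr): acyl halide, 1 C=O (running total 3).
CH(CHO): aldehyde, 1 C=O (running total 4).
CH2CONHCH2: amide, 1 C=O (running total 5).
CH(COOCH3): ester, 1 C=O (running total 6).
CH(COOCH3): ester, 1 C=O (running total 7).
CH(COOH): carboxylic acid, 1 C=O (running total 8).
CH(COBr): acyl halide, 1 C=O (running total 9).

9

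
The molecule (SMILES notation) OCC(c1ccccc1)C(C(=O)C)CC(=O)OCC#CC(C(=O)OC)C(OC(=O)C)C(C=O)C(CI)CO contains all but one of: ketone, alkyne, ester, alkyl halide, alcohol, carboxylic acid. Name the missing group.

alkyne: present (C≡C — C≡C triple bond → alkyne).
ketone: present (CH(COCH3) — pendant –COCH3: carbonyl C bonded to two carbons → ketone).
ester: present (CH2COOCH2 — –C(=O)–O–C with C on the carbonyl side → ester).
alkyl halide: present (CH(CH2I) — pendant –CH2X: halogen on sp³ carbon → alkyl halide).
alcohol: present (HOCH2 — HO– on an sp³ carbon → alcohol).
carboxylic acid: absent. In each of CH2COOCH2, CH(COOCH3) and CH(OCOCH3), the acyl oxygen is bonded to carbon (–O–C), not to H, so this is an ester.

carboxylic acid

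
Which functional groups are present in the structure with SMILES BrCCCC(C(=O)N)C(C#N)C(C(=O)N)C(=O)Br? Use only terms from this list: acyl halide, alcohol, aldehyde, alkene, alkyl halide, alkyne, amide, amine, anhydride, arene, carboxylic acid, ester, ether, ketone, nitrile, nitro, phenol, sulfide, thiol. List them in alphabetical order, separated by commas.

halogen on an sp³ carbon → alkyl halide.
pendant –CONH2: carbonyl C bonded to C and N → amide.
pendant –C≡N: nitrile.
pendant –CONH2: carbonyl C bonded to C and N → amide.
–C(=O)Br: carbonyl C bonded to C and to a halogen → acyl halide (not alkyl halide).

acyl halide, alkyl halide, amide, nitrile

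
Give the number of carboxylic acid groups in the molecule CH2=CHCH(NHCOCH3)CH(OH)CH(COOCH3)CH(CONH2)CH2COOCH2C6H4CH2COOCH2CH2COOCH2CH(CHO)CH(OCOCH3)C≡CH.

0

Taking each segment in turn:
  CH2=CH: C=C double bond → alkene.
  CH(NHCOCH3): pendant –NHC(=O)CH3: N bonded to a carbonyl → amide (not amine).
  CH(OH): –OH on an sp³ carbon → alcohol (secondary).
  CH(COOCH3): pendant –COOCH3: carbonyl C bonded to C and –OCH3 → ester.
  CH(CONH2): pendant –CONH2: carbonyl C bonded to C and N → amide.
  CH2COOCH2: –C(=O)–O–C with C on the carbonyl side → ester.
  C6H4: para-disubstituted benzene ring → arene.
  CH2COOCH2: –C(=O)–O–C with C on the carbonyl side → ester.
  CH2COOCH2: –C(=O)–O–C with C on the carbonyl side → ester.
  CH(CHO): pendant –CHO: carbonyl C bonded to C and H → aldehyde.
  CH(OCOCH3): pendant –OC(=O)CH3: an acyloxy group → ester.
  C≡CH: C≡C triple bond → alkyne.
No segment is a carboxylic acid: CH(NHCOCH3) is amide, not carboxylic acid; CH(OH) is alcohol, not carboxylic acid; CH(COOCH3) is ester, not carboxylic acid. → 0.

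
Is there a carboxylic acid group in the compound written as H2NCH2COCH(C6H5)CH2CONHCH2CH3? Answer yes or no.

no

–NH2 on an sp³ carbon with no adjacent C=O → amine.
–C(=O)– with carbon on both sides → ketone.
pendant –C6H5: benzene ring → arene.
–C(=O)–N– linkage → amide (the N is not an amine).
In CH2CONHCH2, the carbonyl is bonded to nitrogen, not to –OH; that is an amide.
The groups actually present are: amide, amine, arene, ketone.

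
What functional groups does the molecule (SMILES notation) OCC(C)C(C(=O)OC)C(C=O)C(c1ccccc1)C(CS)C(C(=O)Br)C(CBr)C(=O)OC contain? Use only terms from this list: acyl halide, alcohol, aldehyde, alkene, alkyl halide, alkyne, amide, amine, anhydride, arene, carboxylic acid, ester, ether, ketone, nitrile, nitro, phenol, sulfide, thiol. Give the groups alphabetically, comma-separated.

HO– on an sp³ carbon → alcohol.
pendant –COOCH3: carbonyl C bonded to C and –OCH3 → ester.
pendant –CHO: carbonyl C bonded to C and H → aldehyde.
pendant –C6H5: benzene ring → arene.
pendant –CH2SH → thiol.
pendant –C(=O)X: carbonyl C bonded to C and halogen → acyl halide.
pendant –CH2X: halogen on sp³ carbon → alkyl halide.
–C(=O)OCH3: carbonyl C bonded to C and to –OCH3 → ester (not ketone + ether).

acyl halide, alcohol, aldehyde, alkyl halide, arene, ester, thiol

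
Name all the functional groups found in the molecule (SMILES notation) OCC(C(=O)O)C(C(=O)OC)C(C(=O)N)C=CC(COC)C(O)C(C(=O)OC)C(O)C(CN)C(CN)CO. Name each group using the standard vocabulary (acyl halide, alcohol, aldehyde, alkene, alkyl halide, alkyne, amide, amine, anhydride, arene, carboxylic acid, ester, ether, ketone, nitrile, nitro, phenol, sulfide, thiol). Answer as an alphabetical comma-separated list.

HO– on an sp³ carbon → alcohol.
pendant –COOH: carbonyl C bonded to C and –OH → carboxylic acid.
pendant –COOCH3: carbonyl C bonded to C and –OCH3 → ester.
pendant –CONH2: carbonyl C bonded to C and N → amide.
C=C double bond → alkene.
pendant –CH2OCH3: C–O–C linkage → ether.
–OH on an sp³ carbon → alcohol (secondary).
pendant –COOCH3: carbonyl C bonded to C and –OCH3 → ester.
–OH on an sp³ carbon → alcohol (secondary).
pendant –CH2NH2: N on sp³ C, no adjacent C=O → amine.
pendant –CH2NH2: N on sp³ C, no adjacent C=O → amine.
–OH on an sp³ carbon → alcohol.

alcohol, alkene, amide, amine, carboxylic acid, ester, ether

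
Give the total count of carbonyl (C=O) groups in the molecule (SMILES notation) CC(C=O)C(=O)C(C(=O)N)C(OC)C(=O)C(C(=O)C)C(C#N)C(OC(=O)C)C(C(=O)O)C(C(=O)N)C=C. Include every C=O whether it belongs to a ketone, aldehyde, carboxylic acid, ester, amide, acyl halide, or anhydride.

8

CH(CHO): aldehyde, 1 C=O (running total 1).
CO: ketone, 1 C=O (running total 2).
CH(CONH2): amide, 1 C=O (running total 3).
CO: ketone, 1 C=O (running total 4).
CH(COCH3): ketone, 1 C=O (running total 5).
CH(OCOCH3): ester, 1 C=O (running total 6).
CH(COOH): carboxylic acid, 1 C=O (running total 7).
CH(CONH2): amide, 1 C=O (running total 8).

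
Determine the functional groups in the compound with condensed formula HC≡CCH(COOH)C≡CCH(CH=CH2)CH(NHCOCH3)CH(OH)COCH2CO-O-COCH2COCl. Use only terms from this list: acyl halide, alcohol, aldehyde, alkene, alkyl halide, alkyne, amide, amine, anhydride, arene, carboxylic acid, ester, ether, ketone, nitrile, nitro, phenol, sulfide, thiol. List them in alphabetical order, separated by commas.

Reading the structure from left to right:
  HC≡C: C≡C triple bond → alkyne.
  CH(COOH): pendant –COOH: carbonyl C bonded to C and –OH → carboxylic acid.
  C≡C: C≡C triple bond → alkyne.
  CH(CH=CH2): pendant –CH=CH2: C=C double bond → alkene.
  CH(NHCOCH3): pendant –NHC(=O)CH3: N bonded to a carbonyl → amide (not amine).
  CH(OH): –OH on an sp³ carbon → alcohol (secondary).
  CO: –C(=O)– with carbon on both sides → ketone.
  CH2CO-O-COCH2: two acyl groups sharing one oxygen, –C(=O)–O–C(=O)– → anhydride.
  COCl: –C(=O)Cl: carbonyl C bonded to C and to a halogen → acyl halide (not alkyl halide).

acyl halide, alcohol, alkene, alkyne, amide, anhydride, carboxylic acid, ketone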